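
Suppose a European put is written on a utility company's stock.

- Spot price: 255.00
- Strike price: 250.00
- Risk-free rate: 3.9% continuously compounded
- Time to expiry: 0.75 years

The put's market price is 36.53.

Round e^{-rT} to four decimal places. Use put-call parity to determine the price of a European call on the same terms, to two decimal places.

48.73

exp(−rT) = exp(−0.039·0.75) = 0.9712
Put-call parity: C − P = S − K·e^(−rT) = 255 − 250·0.9712 = 255 − 242.8000 = 12.2000
C = P + (C − P) = 36.53 + (12.2000) = 48.7300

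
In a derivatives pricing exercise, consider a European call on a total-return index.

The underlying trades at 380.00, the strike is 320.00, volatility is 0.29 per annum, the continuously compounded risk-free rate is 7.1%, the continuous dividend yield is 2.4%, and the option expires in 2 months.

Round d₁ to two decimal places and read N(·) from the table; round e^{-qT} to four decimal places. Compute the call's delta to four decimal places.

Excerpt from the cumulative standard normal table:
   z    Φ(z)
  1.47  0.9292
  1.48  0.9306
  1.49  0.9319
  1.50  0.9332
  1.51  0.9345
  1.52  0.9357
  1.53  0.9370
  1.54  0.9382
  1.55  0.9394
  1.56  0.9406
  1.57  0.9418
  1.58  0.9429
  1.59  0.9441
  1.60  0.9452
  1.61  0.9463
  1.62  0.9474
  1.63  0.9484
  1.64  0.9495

σ√T = 0.29·√0.1667 = 0.1184
d₁ = [ln(380/320) + (0.071 − 0.024 + 0.29²/2)·0.1667] / 0.1184 = [0.1719 + 0.0148] / 0.1184 = 1.5769 which rounds to 1.58
N(d₁) = N(1.58) = 0.9429
Δ_call = e^(−qT)·N(d₁) = 0.9960·0.9429 = 0.9391

0.9391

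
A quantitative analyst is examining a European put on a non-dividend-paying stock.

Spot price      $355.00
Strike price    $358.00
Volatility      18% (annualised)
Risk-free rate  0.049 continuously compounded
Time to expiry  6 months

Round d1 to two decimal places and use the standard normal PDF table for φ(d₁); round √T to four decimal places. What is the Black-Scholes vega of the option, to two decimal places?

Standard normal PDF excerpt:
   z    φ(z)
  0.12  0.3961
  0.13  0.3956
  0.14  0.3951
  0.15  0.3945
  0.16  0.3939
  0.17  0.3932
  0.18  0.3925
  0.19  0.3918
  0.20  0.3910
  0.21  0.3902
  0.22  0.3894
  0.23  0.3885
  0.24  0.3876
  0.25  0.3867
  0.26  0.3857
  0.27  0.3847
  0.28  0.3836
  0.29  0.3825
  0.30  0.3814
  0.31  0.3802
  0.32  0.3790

σ√T = 0.18 × 0.7071 = 0.1273
ln(S/K) + (r + σ²/2)T = ln(355/358) + (0.049 + 0.18²/2)·0.5 = -0.0084 + 0.0326 = 0.0242
d₁ = 0.0242 / 0.1273 = 0.1900 → 0.19
√T = √0.5 = 0.7071
φ(d₁) = φ(0.19) = 0.3918
vega = S·φ(d₁)·√T = 355·0.3918·0.7071 = 98.3498

98.35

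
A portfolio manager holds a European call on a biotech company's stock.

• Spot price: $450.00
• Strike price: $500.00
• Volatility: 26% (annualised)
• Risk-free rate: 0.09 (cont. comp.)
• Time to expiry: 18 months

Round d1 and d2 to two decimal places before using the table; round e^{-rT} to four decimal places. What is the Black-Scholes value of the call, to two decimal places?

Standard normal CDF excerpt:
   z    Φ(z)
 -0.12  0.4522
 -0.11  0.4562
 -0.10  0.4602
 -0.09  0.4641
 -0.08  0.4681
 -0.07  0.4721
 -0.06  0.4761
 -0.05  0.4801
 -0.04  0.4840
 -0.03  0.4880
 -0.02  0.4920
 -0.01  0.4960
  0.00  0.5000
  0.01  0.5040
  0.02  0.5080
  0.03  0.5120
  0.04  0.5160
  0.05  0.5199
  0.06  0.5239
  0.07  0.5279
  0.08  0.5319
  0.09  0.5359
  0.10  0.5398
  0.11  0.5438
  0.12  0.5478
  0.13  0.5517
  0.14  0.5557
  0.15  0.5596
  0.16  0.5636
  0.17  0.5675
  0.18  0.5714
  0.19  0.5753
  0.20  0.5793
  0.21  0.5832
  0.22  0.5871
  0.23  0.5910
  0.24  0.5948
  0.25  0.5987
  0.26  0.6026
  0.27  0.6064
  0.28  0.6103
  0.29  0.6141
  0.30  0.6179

T = 1.5;  σ√T = 0.3184
d₁ = [ln(450/500) + (0.09 + 0.26²/2)·1.5] / 0.3184 = [-0.1054 + 0.1857] / 0.3184 = 0.2523 ⇒ 0.25
d₂ = d₁ − σ√T = 0.2523 − 0.3184 = -0.0661 ⇒ -0.07
e^(−rT) = e^(−0.09·1.5) = 0.8737
N(d₁) = N(0.25) = 0.5987;  N(d₂) = N(-0.07) = 0.4721
C = 450·0.5987 − 500·0.8737·0.4721 = 269.4150 − 206.2369 = 63.1781

$63.18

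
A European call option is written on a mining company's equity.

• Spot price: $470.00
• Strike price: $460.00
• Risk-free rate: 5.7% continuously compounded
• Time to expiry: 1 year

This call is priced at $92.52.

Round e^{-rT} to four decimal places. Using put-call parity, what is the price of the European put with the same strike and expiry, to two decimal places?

$57.04

e^(−rT) = e^(−0.057·1) = 0.9446
Put-call parity: C − P = S − K·e^(−rT) = 470 − 460·0.9446 = 470 − 434.5160 = 35.4840
P = C − (C − P) = 92.52 − (35.4840) = 57.0360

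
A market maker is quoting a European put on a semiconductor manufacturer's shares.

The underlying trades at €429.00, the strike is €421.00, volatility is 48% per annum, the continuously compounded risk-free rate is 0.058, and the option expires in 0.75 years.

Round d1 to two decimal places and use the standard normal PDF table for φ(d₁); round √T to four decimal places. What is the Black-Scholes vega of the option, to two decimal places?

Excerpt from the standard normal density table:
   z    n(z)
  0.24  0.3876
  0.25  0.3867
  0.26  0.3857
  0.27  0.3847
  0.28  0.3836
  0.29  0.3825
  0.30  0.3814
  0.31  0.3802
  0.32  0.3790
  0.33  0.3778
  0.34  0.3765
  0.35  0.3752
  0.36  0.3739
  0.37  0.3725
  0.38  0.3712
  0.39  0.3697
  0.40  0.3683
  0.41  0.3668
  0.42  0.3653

T = 0.75;  σ√T = 0.4157
ln(S/K) + (r + σ²/2)T = ln(429/421) + (0.058 + 0.48²/2)·0.75 = 0.0188 + 0.1299 = 0.1487
d₁ = 0.1487 / 0.4157 = 0.3578 → 0.36
√T = √0.75 = 0.8660
φ(d₁) = φ(0.36) = 0.3739
vega = S·φ(d₁)·√T = 429·0.3739·0.8660 = 138.9091
(The call has the same vega.)

138.91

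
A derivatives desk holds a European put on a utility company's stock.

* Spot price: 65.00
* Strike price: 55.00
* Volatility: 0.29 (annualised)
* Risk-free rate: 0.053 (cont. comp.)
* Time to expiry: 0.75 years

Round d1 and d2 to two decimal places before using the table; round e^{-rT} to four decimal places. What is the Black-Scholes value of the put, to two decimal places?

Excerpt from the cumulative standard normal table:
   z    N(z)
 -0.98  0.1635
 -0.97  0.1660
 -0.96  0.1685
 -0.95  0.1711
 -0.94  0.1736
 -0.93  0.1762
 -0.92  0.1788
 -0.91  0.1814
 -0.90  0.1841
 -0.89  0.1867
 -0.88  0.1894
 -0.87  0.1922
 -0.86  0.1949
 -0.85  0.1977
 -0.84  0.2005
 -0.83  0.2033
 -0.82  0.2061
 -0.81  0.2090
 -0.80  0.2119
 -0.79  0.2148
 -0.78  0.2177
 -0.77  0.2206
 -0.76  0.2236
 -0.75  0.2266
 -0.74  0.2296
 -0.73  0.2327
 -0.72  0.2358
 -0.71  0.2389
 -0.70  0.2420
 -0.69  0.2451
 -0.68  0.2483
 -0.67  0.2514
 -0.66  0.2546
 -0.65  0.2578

1.67

σ√T = 0.29·√0.75 = 0.2511
ln(S/K) + (r + σ²/2)T = ln(65/55) + (0.053 + 0.29²/2)·0.75 = 0.1671 + 0.0713 = 0.2383
d₁ = 0.2383 / 0.2511 = 0.9490 ≈ 0.95
d₂ = d₁ − σ√T = 0.9490 − 0.2511 = 0.6979 ≈ 0.70
exp(−rT) = exp(−0.053·0.75) = 0.9610
N(−d₂) = N(-0.70) = 0.2420;  N(−d₁) = N(-0.95) = 0.1711
P = 55·0.9610·0.2420 − 65·0.1711 = 12.7909 − 11.1215 = 1.6694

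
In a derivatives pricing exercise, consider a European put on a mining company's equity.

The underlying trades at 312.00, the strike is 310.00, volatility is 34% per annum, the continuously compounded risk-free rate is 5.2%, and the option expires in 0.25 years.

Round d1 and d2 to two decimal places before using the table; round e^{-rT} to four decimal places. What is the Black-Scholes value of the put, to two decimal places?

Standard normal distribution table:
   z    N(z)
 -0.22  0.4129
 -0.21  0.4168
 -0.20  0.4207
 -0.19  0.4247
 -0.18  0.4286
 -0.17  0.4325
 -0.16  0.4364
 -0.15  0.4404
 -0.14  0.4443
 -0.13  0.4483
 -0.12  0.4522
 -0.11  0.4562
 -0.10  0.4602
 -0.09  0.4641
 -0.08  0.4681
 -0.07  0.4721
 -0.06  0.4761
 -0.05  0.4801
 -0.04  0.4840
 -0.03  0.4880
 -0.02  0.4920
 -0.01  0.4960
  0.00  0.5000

18.07

T = 0.25;  σ√T = 0.1700
d₁ = [ln(312/310) + (0.052 + ½·0.34²)·0.25] / (σ√T) = (0.0064 + 0.0275) / 0.1700 = 0.1993 which rounds to 0.20
d₂ = 0.1993 − 0.1700 = 0.0293 which rounds to 0.03
e^(−rT) = e^(−0.052·0.25) = 0.9871
N(−d₂) = N(-0.03) = 0.4880;  N(−d₁) = N(-0.20) = 0.4207
P = 310·0.9871·0.4880 − 312·0.4207 = 149.3285 − 131.2584 = 18.0701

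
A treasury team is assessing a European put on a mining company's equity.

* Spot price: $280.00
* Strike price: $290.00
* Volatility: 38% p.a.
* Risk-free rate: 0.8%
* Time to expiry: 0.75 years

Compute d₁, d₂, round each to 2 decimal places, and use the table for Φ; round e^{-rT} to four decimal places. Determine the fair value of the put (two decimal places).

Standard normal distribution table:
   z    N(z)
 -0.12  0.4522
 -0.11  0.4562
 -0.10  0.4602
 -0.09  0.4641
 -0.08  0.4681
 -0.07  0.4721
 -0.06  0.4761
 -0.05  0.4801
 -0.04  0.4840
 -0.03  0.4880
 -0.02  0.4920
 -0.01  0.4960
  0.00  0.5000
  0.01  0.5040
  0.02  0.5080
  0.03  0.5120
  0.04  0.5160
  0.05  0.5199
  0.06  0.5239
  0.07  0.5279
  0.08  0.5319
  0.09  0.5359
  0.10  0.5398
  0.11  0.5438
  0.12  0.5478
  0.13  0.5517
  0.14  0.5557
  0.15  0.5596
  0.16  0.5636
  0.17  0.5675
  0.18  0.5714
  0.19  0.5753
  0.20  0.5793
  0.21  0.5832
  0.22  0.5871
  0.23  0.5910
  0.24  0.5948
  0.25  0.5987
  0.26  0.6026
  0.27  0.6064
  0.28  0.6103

T = 0.75;  σ√T = 0.3291
d₁ = [ln(280/290) + (0.008 + 0.38²/2)·0.75] / 0.3291 = [-0.0351 + 0.0601] / 0.3291 = 0.0761 ⇒ 0.08
d₂ = d₁ − σ√T = 0.0761 − 0.3291 = -0.2529 ⇒ -0.25
e^(−rT) = e^(−0.008·0.75) = 0.9940
N(−d₂) = N(0.25) = 0.5987;  N(−d₁) = N(-0.08) = 0.4681
P = 290·0.9940·0.5987 − 280·0.4681 = 172.5813 − 131.0680 = 41.5133

$41.51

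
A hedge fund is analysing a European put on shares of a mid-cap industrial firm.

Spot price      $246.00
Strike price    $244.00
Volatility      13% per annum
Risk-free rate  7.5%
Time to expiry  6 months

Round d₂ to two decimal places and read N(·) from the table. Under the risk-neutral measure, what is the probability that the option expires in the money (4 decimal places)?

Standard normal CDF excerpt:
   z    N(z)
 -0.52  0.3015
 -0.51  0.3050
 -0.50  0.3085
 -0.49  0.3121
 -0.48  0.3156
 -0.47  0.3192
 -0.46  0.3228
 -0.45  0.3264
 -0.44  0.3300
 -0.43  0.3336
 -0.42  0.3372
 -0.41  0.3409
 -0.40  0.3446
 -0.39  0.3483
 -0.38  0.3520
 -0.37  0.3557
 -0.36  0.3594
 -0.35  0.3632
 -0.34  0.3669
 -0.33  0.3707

T = 0.5;  σ√T = 0.0919
d₁ = [ln(246/244) + (0.075 + ½·0.13²)·0.5] / (σ√T) = (0.0082 + 0.0417) / 0.0919 = 0.5427 ≈ 0.54
d₂ = 0.5427 − 0.0919 = 0.4508 ≈ 0.45
Pr(exercise) under Q = N(−d₂) = N(-0.45) = 0.3264

0.3264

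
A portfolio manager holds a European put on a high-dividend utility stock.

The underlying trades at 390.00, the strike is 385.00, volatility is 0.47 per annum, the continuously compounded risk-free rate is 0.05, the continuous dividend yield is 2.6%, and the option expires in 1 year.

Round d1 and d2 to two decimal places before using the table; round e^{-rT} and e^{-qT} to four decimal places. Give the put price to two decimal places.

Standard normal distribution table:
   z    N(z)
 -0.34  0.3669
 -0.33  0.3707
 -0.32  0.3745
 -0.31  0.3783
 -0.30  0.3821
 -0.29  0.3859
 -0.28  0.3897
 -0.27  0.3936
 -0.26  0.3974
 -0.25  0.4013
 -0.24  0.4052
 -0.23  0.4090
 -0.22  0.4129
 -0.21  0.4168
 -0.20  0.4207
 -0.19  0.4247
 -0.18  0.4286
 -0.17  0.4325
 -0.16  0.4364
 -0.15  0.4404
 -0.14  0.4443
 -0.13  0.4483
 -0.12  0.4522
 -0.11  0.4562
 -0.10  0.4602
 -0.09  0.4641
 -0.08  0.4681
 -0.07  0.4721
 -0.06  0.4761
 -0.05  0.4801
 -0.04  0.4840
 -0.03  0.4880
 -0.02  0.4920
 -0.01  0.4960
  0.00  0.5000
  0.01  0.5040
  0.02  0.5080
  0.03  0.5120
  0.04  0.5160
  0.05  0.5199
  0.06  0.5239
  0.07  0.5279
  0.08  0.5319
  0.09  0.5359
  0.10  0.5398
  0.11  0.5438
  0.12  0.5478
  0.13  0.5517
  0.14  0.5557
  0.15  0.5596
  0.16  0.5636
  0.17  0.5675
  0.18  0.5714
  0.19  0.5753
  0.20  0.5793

σ√T = 0.47 × 1.0000 = 0.4700
d₁ = [ln(390/385) + (0.05 − 0.026 + 0.47²/2)·1] / 0.4700 = [0.0129 + 0.1344] / 0.4700 = 0.3135 ≈ 0.31
d₂ = d₁ − σ√T = 0.3135 − 0.4700 = -0.1565 ≈ -0.16
e^(−qT) = e^(−0.026·1) = 0.9743;  e^(−rT) = e^(−0.05·1) = 0.9512
N(−d₂) = N(0.16) = 0.5636;  N(−d₁) = N(-0.31) = 0.3783
P = 385·0.9512·0.5636 − 390·0.9743·0.3783 = 206.3971 − 143.7453 = 62.6518

62.65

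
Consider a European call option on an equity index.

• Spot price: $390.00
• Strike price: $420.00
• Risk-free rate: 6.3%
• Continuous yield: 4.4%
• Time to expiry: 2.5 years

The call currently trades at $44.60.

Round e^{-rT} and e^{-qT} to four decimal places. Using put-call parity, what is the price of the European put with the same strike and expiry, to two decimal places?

$54.04

exp(−qT) = exp(−0.044·2.5) = 0.8958;  exp(−rT) = exp(−0.063·2.5) = 0.8543
Put-call parity: C − P = S·e^(−qT) − K·e^(−rT) = 390·0.8958 − 420·0.8543 = 349.3620 − 358.8060 = -9.4440
P = C − (C − P) = 44.60 − (-9.4440) = 54.0440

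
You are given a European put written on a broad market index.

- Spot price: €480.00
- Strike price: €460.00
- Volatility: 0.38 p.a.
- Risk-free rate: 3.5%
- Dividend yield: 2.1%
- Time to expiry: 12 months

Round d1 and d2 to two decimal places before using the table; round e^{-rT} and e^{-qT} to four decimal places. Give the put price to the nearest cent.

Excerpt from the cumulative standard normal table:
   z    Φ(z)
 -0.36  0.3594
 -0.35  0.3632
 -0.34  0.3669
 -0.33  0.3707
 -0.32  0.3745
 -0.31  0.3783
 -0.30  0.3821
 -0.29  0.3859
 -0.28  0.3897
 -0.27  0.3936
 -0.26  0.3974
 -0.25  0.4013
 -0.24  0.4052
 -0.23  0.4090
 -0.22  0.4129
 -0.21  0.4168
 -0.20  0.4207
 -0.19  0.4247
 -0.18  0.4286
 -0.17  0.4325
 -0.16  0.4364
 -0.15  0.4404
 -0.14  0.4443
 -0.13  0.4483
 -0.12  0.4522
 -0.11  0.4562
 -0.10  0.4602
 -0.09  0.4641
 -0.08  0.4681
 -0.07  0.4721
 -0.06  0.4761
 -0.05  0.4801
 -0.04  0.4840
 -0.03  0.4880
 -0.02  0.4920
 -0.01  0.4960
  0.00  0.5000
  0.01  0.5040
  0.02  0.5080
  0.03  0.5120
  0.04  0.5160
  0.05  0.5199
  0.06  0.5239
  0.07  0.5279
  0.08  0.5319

σ√T = 0.38·√1 = 0.3800
ln(S/K) + (r − q + σ²/2)T = ln(480/460) + (0.035 − 0.021 + 0.38²/2)·1 = 0.0426 + 0.0862 = 0.1288
d₁ = 0.1288 / 0.3800 = 0.3388 ⇒ 0.34
d₂ = d₁ − σ√T = 0.3388 − 0.3800 = -0.0412 ⇒ -0.04
exp(−qT) = exp(−0.021·1) = 0.9792;  exp(−rT) = exp(−0.035·1) = 0.9656
N(−d₂) = N(0.04) = 0.5160;  N(−d₁) = N(-0.34) = 0.3669
P = 460·0.9656·0.5160 − 480·0.9792·0.3669 = 229.1948 − 172.4489 = 56.7459

€56.75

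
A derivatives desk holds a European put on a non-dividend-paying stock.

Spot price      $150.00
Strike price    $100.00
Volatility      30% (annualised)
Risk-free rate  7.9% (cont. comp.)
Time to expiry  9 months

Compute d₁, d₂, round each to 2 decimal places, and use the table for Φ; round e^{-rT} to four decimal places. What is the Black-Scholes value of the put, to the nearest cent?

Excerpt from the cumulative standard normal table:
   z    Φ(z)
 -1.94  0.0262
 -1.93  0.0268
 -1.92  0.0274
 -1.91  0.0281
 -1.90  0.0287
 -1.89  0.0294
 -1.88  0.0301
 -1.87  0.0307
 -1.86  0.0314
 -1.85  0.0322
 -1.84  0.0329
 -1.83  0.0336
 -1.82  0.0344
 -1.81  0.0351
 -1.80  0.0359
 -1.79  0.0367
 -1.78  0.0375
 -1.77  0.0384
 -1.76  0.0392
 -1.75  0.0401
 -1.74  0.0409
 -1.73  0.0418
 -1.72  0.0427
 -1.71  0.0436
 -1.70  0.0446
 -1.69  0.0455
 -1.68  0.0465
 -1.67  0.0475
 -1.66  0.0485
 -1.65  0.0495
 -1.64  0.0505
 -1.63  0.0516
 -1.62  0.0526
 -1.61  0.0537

$0.46

σ√T = 0.3·√0.75 = 0.2598
d₁ = [ln(150/100) + (0.079 + 0.3²/2)·0.75] / 0.2598 = [0.4055 + 0.0930] / 0.2598 = 1.9186 ⇒ 1.92
d₂ = d₁ − σ√T = 1.9186 − 0.2598 = 1.6588 ⇒ 1.66
e^(−rT) = e^(−0.079·0.75) = 0.9425
N(−d₂) = N(-1.66) = 0.0485;  N(−d₁) = N(-1.92) = 0.0274
P = 100·0.9425·0.0485 − 150·0.0274 = 4.5711 − 4.1100 = 0.4611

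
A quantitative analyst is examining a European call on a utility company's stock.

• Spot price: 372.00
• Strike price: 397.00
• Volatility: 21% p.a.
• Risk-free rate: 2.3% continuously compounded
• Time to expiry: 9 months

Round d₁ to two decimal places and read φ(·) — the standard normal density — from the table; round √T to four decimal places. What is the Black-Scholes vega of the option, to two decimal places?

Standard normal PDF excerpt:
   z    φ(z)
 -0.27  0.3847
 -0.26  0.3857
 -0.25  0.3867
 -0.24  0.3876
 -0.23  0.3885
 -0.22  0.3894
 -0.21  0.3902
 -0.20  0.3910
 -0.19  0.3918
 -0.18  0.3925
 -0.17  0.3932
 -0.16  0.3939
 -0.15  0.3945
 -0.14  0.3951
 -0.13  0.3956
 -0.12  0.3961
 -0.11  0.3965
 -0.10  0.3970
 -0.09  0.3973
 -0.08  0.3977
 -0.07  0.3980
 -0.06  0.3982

126.67

T = 0.75;  σ√T = 0.1819
d₁ = [ln(372/397) + (0.023 + 0.21²/2)·0.75] / 0.1819 = [-0.0650 + 0.0338] / 0.1819 = -0.1719 → -0.17
√T = √0.75 = 0.8660
φ(d₁) = φ(-0.17) = 0.3932
vega = S·φ(d₁)·√T = 372·0.3932·0.8660 = 126.6702
(Vega is the same for a European call and put with the same parameters.)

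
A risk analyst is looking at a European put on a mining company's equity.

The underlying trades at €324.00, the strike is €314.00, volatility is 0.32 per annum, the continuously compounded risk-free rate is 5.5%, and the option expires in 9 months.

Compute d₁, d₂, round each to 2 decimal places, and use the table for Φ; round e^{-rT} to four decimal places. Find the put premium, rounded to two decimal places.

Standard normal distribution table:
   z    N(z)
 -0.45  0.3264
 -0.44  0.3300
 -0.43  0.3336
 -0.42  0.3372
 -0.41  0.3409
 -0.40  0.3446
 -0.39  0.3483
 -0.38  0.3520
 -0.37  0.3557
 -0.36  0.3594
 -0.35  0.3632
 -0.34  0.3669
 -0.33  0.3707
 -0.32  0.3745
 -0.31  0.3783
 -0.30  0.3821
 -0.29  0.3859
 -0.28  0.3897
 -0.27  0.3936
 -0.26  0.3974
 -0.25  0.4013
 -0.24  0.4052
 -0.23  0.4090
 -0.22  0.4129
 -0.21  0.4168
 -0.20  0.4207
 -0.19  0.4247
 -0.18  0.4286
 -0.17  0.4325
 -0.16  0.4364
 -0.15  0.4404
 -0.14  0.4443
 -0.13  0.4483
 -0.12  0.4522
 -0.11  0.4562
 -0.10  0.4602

T = 0.75;  σ√T = 0.2771
d₁ = [ln(324/314) + (0.055 + ½·0.32²)·0.75] / (σ√T) = (0.0314 + 0.0796) / 0.2771 = 0.4005 ≈ 0.40
d₂ = 0.4005 − 0.2771 = 0.1234 ≈ 0.12
exp(−rT) = exp(−0.055·0.75) = 0.9596
N(−d₂) = N(-0.12) = 0.4522;  N(−d₁) = N(-0.40) = 0.3446
P = 314·0.9596·0.4522 − 324·0.3446 = 136.2544 − 111.6504 = 24.6040

€24.60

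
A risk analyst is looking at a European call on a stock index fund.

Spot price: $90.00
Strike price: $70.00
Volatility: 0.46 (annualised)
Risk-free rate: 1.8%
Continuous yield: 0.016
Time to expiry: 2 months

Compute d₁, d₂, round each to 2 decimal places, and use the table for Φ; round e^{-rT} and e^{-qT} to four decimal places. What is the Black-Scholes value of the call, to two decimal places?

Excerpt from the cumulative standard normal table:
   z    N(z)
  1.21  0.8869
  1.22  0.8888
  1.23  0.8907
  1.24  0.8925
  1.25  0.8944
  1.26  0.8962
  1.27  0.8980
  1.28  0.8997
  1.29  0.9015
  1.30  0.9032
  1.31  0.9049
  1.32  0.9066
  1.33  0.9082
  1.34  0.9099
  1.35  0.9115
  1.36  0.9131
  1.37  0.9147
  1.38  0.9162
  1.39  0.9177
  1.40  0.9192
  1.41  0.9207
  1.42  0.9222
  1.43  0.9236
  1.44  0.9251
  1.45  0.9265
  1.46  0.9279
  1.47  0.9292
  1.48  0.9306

$20.48

σ√T = 0.46·√0.1667 = 0.1878
ln(S/K) + (r − q + σ²/2)T = ln(90/70) + (0.018 − 0.016 + 0.46²/2)·0.1667 = 0.2513 + 0.0180 = 0.2693
d₁ = 0.2693 / 0.1878 = 1.4339 ≈ 1.43
d₂ = d₁ − σ√T = 1.4339 − 0.1878 = 1.2461 ≈ 1.25
e^(−qT) = e^(−0.016·0.1667) = 0.9973;  e^(−rT) = e^(−0.018·0.1667) = 0.9970
N(d₁) = N(1.43) = 0.9236;  N(d₂) = N(1.25) = 0.8944
C = 90·0.9973·0.9236 − 70·0.9970·0.8944 = 82.8996 − 62.4202 = 20.4794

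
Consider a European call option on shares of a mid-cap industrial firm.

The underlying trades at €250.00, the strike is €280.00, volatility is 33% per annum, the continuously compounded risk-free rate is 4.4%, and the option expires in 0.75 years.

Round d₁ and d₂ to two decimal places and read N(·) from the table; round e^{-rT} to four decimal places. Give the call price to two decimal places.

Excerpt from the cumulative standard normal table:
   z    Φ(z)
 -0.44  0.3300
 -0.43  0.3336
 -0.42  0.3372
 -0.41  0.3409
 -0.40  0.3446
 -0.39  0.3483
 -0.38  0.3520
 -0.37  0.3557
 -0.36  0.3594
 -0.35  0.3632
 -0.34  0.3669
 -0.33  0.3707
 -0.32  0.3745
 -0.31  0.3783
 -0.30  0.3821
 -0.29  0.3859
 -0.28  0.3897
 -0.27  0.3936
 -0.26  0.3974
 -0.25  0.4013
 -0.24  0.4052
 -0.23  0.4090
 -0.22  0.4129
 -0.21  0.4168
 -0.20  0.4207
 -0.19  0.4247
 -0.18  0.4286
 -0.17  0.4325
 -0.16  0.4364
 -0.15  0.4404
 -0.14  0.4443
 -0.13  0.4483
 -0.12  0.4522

€19.73

T = 0.75;  σ√T = 0.2858
d₁ = [ln(250/280) + (0.044 + 0.33²/2)·0.75] / 0.2858 = [-0.1133 + 0.0738] / 0.2858 = -0.1382 ≈ -0.14
d₂ = d₁ − σ√T = -0.1382 − 0.2858 = -0.4240 ≈ -0.42
e^(−rT) = e^(−0.044·0.75) = 0.9675
N(d₁) = N(-0.14) = 0.4443;  N(d₂) = N(-0.42) = 0.3372
C = 250·0.4443 − 280·0.9675·0.3372 = 111.0750 − 91.3475 = 19.7275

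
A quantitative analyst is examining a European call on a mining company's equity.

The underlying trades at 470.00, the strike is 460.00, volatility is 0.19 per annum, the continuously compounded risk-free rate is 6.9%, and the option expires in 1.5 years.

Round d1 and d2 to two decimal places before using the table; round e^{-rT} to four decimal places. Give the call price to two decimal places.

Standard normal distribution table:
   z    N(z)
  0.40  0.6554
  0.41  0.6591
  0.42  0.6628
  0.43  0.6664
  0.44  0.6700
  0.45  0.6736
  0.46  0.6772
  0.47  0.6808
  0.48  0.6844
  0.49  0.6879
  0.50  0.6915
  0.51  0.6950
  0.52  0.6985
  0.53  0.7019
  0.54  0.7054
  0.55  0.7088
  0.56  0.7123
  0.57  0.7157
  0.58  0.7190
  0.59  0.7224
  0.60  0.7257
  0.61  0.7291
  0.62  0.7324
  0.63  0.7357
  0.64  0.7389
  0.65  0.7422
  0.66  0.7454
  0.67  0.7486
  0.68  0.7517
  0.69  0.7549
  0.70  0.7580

73.92

σ√T = 0.19·√1.5 = 0.2327
d₁ = [ln(470/460) + (0.069 + ½·0.19²)·1.5] / (σ√T) = (0.0215 + 0.1306) / 0.2327 = 0.6535 which rounds to 0.65
d₂ = 0.6535 − 0.2327 = 0.4208 which rounds to 0.42
exp(−rT) = exp(−0.069·1.5) = 0.9017
N(d₁) = N(0.65) = 0.7422;  N(d₂) = N(0.42) = 0.6628
C = 470·0.7422 − 460·0.9017·0.6628 = 348.8340 − 274.9175 = 73.9165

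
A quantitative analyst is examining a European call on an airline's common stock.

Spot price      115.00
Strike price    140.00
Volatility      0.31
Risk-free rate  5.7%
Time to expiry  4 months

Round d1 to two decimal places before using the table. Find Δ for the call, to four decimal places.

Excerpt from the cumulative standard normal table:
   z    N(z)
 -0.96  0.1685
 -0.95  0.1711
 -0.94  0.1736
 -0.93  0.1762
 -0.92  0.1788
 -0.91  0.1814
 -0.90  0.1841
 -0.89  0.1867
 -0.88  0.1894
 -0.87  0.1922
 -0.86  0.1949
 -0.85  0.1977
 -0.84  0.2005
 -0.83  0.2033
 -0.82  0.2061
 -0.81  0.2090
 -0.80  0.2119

0.1841

σ√T = 0.31·√0.3333 = 0.1790
d₁ = [ln(115/140) + (0.057 + 0.31²/2)·0.3333] / 0.1790 = [-0.1967 + 0.0350] / 0.1790 = -0.9034 which rounds to -0.90
N(d₁) = N(-0.90) = 0.1841
Δ_call = N(d₁) = 0.1841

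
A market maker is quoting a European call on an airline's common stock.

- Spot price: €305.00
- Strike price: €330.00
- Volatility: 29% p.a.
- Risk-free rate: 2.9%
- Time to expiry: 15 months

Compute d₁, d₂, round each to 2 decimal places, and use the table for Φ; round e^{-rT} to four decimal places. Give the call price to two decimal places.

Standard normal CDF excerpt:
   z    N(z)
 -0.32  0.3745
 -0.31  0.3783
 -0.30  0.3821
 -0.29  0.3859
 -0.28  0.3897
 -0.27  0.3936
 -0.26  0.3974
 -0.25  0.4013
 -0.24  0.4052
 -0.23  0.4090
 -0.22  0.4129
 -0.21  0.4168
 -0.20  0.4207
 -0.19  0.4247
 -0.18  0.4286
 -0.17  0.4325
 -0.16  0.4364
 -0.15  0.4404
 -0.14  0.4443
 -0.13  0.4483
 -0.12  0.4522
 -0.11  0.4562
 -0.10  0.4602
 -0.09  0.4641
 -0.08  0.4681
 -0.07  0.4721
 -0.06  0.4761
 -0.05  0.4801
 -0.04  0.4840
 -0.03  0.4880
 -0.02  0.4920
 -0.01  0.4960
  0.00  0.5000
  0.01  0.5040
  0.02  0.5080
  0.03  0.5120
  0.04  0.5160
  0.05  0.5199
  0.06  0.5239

σ√T = 0.29 × 1.1180 = 0.3242
d₁ = [ln(305/330) + (0.029 + 0.29²/2)·1.25] / 0.3242 = [-0.0788 + 0.0888] / 0.3242 = 0.0309 ⇒ 0.03
d₂ = d₁ − σ√T = 0.0309 − 0.3242 = -0.2933 ⇒ -0.29
exp(−rT) = exp(−0.029·1.25) = 0.9644
C = 305·N(0.03) − 330·0.9644·N(-0.29) = 305·0.5120 − 330·0.9644·0.3859 = 156.1600 − 122.8134 = 33.3466

€33.35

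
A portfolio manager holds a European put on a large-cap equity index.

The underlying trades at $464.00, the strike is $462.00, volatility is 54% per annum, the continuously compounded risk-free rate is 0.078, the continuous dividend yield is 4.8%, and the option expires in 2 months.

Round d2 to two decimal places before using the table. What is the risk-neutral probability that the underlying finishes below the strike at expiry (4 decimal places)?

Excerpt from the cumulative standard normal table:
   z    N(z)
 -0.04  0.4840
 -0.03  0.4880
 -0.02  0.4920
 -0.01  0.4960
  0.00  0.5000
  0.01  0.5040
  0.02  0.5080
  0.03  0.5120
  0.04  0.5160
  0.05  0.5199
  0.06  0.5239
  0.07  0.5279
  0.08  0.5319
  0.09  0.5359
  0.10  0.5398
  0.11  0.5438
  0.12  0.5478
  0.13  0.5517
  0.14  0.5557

T = 0.1667;  σ√T = 0.2205
d₁ = [ln(464/462) + (0.078 − 0.048 + 0.54²/2)·0.1667] / 0.2205 = [0.0043 + 0.0293] / 0.2205 = 0.1525 ≈ 0.15
d₂ = d₁ − σ√T = 0.1525 − 0.2205 = -0.0680 ≈ -0.07
Pr(exercise) under Q = N(−d₂) = N(0.07) = 0.5279

0.5279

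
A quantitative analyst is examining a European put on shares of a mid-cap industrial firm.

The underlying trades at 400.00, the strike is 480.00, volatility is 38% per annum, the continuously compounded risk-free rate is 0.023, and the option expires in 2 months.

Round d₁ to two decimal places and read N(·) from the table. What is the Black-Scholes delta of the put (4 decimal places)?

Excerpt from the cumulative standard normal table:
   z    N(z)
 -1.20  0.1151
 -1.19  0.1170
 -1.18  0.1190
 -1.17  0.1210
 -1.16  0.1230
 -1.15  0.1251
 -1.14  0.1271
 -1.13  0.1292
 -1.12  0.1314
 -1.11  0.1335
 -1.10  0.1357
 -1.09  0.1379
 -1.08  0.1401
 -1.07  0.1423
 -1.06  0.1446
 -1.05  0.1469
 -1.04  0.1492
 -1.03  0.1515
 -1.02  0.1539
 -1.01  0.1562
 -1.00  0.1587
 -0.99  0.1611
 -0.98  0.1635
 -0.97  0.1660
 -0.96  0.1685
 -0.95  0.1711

T = 0.1667;  σ√T = 0.1551
d₁ = [ln(400/480) + (0.023 + 0.38²/2)·0.1667] / 0.1551 = [-0.1823 + 0.0159] / 0.1551 = -1.0730 which rounds to -1.07
N(d₁) = N(-1.07) = 0.1423
Δ_put = N(d₁) − 1 = 0.1423 − 1 = -0.8577

-0.8577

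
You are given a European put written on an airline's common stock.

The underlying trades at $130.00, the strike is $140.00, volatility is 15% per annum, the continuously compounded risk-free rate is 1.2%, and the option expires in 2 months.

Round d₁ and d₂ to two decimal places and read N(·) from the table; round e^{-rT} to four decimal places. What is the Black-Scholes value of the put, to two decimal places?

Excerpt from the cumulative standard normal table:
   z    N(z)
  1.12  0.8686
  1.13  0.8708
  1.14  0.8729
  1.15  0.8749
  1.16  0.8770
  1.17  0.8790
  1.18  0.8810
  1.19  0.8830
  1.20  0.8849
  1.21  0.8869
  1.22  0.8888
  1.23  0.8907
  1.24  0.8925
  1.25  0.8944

T = 0.1667;  σ√T = 0.0612
d₁ = [ln(130/140) + (0.012 + 0.15²/2)·0.1667] / 0.0612 = [-0.0741 + 0.0039] / 0.0612 = -1.1469 ⇒ -1.15
d₂ = d₁ − σ√T = -1.1469 − 0.0612 = -1.2081 ⇒ -1.21
exp(−rT) = exp(−0.012·0.1667) = 0.9980
N(−d₂) = N(1.21) = 0.8869;  N(−d₁) = N(1.15) = 0.8749
P = 140·0.9980·0.8869 − 130·0.8749 = 123.9177 − 113.7370 = 10.1807

$10.18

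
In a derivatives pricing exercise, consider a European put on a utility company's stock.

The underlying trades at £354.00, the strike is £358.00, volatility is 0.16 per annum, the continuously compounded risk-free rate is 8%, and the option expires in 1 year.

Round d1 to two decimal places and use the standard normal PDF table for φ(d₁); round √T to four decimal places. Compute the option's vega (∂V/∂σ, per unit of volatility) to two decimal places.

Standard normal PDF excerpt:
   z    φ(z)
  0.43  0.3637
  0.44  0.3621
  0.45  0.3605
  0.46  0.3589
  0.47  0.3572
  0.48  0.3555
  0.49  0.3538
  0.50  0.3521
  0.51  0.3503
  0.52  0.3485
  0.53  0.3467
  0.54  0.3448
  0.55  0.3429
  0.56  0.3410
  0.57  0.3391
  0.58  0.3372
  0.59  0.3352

T = 1;  σ√T = 0.1600
ln(S/K) + (r + σ²/2)T = ln(354/358) + (0.08 + 0.16²/2)·1 = -0.0112 + 0.0928 = 0.0816
d₁ = 0.0816 / 0.1600 = 0.5098 which rounds to 0.51
√T = √1 = 1.0000
φ(d₁) = φ(0.51) = 0.3503
vega = S·φ(d₁)·√T = 354·0.3503·1.0000 = 124.0062
(The call has the same vega.)

124.01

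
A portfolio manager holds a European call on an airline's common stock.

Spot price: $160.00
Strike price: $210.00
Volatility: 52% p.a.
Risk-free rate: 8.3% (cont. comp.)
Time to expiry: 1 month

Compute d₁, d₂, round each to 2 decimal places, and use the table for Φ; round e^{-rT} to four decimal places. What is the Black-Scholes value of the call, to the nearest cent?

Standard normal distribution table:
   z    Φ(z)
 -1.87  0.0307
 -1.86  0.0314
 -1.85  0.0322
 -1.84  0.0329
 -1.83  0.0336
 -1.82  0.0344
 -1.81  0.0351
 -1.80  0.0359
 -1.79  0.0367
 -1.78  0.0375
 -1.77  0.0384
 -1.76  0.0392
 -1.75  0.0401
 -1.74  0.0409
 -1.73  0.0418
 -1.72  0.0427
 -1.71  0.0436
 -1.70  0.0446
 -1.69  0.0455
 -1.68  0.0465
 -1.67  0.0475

$0.42

σ√T = 0.52 × 0.2887 = 0.1501
d₁ = [ln(160/210) + (0.083 + 0.52²/2)·0.08333] / 0.1501 = [-0.2719 + 0.0182] / 0.1501 = -1.6904 ⇒ -1.69
d₂ = d₁ − σ√T = -1.6904 − 0.1501 = -1.8405 ⇒ -1.84
e^(−rT) = e^(−0.083·0.08333) = 0.9931
N(d₁) = N(-1.69) = 0.0455;  N(d₂) = N(-1.84) = 0.0329
C = 160·0.0455 − 210·0.9931·0.0329 = 7.2800 − 6.8613 = 0.4187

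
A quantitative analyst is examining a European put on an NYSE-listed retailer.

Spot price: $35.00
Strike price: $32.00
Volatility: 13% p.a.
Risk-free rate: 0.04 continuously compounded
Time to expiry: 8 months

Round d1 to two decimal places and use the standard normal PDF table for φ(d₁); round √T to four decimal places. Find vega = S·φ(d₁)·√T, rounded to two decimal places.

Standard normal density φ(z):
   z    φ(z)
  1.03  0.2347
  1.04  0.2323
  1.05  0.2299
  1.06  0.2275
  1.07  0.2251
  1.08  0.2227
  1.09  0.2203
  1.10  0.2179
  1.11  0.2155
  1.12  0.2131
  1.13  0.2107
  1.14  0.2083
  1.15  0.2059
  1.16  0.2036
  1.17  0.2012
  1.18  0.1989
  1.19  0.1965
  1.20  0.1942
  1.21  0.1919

5.88

σ√T = 0.13·√0.6667 = 0.1061
ln(S/K) + (r + σ²/2)T = ln(35/32) + (0.04 + 0.13²/2)·0.6667 = 0.0896 + 0.0323 = 0.1219
d₁ = 0.1219 / 0.1061 = 1.1485 → 1.15
√T = √0.6667 = 0.8165
φ(d₁) = φ(1.15) = 0.2059
vega = S·φ(d₁)·√T = 35·0.2059·0.8165 = 5.8841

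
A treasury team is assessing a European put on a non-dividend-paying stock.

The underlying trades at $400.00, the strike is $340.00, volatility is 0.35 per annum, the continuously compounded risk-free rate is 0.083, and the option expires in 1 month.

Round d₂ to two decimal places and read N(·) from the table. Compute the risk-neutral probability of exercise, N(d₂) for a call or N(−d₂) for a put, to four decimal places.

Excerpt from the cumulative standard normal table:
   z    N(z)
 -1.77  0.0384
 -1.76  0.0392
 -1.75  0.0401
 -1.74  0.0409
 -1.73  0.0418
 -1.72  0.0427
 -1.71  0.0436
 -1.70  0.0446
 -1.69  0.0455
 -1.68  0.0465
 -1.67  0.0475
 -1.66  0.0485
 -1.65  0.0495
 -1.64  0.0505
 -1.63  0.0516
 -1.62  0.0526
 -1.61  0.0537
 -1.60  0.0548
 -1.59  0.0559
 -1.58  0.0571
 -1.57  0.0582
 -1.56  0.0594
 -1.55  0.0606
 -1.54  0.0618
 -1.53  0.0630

σ√T = 0.35 × 0.2887 = 0.1010
d₁ = [ln(400/340) + (0.083 + ½·0.35²)·0.08333] / (σ√T) = (0.1625 + 0.0120) / 0.1010 = 1.7275 ⇒ 1.73
d₂ = 1.7275 − 0.1010 = 1.6265 ⇒ 1.63
Risk-neutral Pr[S_T < K] = N(−d₂) = N(-1.63) = 0.0516

0.0516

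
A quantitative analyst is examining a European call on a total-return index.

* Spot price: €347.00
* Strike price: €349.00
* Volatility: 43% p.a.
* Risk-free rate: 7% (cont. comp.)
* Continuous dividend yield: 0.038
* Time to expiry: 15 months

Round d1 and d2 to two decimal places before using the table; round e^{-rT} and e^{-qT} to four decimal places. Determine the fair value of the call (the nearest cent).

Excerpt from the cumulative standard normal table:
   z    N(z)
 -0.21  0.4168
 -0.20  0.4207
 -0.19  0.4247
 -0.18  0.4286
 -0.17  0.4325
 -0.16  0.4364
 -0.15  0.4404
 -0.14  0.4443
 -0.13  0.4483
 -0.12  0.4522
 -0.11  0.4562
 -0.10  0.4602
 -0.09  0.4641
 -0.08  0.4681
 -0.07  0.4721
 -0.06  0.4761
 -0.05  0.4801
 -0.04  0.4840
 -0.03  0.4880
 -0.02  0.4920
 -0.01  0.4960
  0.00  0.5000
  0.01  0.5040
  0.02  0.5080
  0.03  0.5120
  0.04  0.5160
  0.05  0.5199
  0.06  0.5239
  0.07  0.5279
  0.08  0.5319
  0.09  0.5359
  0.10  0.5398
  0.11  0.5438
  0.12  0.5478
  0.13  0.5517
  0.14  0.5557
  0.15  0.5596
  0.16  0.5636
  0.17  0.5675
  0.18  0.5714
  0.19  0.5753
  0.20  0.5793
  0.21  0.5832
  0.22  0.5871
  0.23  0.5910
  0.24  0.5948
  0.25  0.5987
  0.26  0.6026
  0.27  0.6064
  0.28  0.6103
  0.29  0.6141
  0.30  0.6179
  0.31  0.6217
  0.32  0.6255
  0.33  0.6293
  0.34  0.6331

€67.43

σ√T = 0.43·√1.25 = 0.4808
ln(S/K) + (r − q + σ²/2)T = ln(347/349) + (0.07 − 0.038 + 0.43²/2)·1.25 = -0.0057 + 0.1556 = 0.1498
d₁ = 0.1498 / 0.4808 = 0.3116 → 0.31
d₂ = d₁ − σ√T = 0.3116 − 0.4808 = -0.1691 → -0.17
e^(−qT) = e^(−0.038·1.25) = 0.9536;  e^(−rT) = e^(−0.07·1.25) = 0.9162
C = 347·0.9536·N(0.31) − 349·0.9162·N(-0.17) = 347·0.9536·0.6217 − 349·0.9162·0.4325 = 205.7200 − 138.2935 = 67.4265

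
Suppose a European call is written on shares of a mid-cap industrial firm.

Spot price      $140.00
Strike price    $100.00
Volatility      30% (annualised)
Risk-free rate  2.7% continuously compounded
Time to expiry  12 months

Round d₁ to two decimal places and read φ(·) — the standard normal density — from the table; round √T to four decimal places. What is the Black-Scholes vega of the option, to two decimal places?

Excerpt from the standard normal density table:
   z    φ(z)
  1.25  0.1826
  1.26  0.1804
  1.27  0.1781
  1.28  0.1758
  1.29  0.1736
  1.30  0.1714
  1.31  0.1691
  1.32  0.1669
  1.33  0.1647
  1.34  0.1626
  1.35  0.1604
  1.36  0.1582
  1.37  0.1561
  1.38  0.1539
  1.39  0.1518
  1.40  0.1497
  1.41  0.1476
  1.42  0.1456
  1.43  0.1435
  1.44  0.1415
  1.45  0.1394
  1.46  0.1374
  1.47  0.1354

T = 1;  σ√T = 0.3000
d₁ = [ln(140/100) + (0.027 + 0.3²/2)·1] / 0.3000 = [0.3365 + 0.0720] / 0.3000 = 1.3616 ⇒ 1.36
√T = √1 = 1.0000
φ(d₁) = φ(1.36) = 0.1582
vega = S·φ(d₁)·√T = 140·0.1582·1.0000 = 22.1480

22.15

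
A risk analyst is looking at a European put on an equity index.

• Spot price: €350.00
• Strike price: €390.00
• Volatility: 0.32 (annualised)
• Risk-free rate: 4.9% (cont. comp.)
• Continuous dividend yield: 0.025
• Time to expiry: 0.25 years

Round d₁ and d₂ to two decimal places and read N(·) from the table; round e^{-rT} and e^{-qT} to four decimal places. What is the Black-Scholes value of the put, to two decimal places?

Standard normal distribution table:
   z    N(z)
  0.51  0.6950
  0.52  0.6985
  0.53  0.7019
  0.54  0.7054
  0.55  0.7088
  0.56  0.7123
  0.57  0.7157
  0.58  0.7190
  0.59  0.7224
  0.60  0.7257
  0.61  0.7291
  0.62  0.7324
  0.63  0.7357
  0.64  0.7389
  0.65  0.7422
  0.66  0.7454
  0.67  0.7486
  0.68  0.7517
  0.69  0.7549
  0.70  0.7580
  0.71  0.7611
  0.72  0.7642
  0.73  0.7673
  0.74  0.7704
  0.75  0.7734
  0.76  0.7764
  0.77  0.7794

€46.64

T = 0.25;  σ√T = 0.1600
d₁ = [ln(350/390) + (0.049 − 0.025 + ½·0.32²)·0.25] / (σ√T) = (-0.1082 + 0.0188) / 0.1600 = -0.5588 ≈ -0.56
d₂ = -0.5588 − 0.1600 = -0.7188 ≈ -0.72
e^(−qT) = e^(−0.025·0.25) = 0.9938;  e^(−rT) = e^(−0.049·0.25) = 0.9878
N(−d₂) = N(0.72) = 0.7642;  N(−d₁) = N(0.56) = 0.7123
P = 390·0.9878·0.7642 − 350·0.9938·0.7123 = 294.4019 − 247.7593 = 46.6426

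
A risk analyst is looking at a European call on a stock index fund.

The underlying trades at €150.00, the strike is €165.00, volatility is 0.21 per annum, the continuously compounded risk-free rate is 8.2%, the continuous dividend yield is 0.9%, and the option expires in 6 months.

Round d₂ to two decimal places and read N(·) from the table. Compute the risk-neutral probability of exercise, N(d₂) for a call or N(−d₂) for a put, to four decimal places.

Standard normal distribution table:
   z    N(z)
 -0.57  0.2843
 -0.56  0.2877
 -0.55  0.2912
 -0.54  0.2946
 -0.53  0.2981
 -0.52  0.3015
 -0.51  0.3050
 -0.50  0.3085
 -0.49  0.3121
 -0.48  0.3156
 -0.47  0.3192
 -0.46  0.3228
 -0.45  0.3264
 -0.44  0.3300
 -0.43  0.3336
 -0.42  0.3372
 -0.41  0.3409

σ√T = 0.21·√0.5 = 0.1485
d₁ = [ln(150/165) + (0.082 − 0.009 + 0.21²/2)·0.5] / 0.1485 = [-0.0953 + 0.0475] / 0.1485 = -0.3218 ⇒ -0.32
d₂ = d₁ − σ√T = -0.3218 − 0.1485 = -0.4703 ⇒ -0.47
Risk-neutral Pr[S_T > K] = N(d₂) = N(-0.47) = 0.3192

0.3192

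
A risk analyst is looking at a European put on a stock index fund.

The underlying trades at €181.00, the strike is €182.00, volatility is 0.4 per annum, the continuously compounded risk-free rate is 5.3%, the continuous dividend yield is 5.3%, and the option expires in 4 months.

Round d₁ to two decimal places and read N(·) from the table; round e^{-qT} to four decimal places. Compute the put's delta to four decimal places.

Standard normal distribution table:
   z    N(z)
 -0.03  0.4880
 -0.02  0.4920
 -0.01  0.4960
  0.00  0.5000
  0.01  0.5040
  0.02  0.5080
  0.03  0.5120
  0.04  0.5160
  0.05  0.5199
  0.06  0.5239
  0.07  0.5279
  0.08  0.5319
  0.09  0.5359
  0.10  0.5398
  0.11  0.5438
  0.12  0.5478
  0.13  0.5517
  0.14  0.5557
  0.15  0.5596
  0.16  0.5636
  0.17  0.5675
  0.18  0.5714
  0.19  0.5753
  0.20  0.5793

-0.4560

T = 0.3333;  σ√T = 0.2309
d₁ = [ln(181/182) + (0.053 − 0.053 + ½·0.4²)·0.3333] / (σ√T) = (-0.0055 + 0.0267) / 0.2309 = 0.0916 which rounds to 0.09
N(d₁) = N(0.09) = 0.5359
Δ_put = e^(−qT)·(N(d₁) − 1) = 0.9825·(0.5359 − 1) = -0.4560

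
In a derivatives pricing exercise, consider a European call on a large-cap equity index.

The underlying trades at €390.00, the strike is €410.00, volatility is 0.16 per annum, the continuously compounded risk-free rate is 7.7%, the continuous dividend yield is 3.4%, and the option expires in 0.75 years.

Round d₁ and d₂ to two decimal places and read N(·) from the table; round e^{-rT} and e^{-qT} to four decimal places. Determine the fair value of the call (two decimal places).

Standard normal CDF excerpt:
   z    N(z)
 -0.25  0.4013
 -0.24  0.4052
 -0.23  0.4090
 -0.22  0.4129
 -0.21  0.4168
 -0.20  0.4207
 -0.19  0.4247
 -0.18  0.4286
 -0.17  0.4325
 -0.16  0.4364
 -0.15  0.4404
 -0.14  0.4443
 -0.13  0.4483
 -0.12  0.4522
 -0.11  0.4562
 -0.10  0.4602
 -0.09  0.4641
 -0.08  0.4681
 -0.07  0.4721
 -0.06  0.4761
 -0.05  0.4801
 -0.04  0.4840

T = 0.75;  σ√T = 0.1386
d₁ = [ln(390/410) + (0.077 − 0.034 + 0.16²/2)·0.75] / 0.1386 = [-0.0500 + 0.0418] / 0.1386 = -0.0589 which rounds to -0.06
d₂ = d₁ − σ√T = -0.0589 − 0.1386 = -0.1975 which rounds to -0.20
e^(−qT) = e^(−0.034·0.75) = 0.9748;  e^(−rT) = e^(−0.077·0.75) = 0.9439
N(d₁) = N(-0.06) = 0.4761;  N(d₂) = N(-0.20) = 0.4207
C = 390·0.9748·0.4761 − 410·0.9439·0.4207 = 180.9999 − 162.8105 = 18.1894

€18.19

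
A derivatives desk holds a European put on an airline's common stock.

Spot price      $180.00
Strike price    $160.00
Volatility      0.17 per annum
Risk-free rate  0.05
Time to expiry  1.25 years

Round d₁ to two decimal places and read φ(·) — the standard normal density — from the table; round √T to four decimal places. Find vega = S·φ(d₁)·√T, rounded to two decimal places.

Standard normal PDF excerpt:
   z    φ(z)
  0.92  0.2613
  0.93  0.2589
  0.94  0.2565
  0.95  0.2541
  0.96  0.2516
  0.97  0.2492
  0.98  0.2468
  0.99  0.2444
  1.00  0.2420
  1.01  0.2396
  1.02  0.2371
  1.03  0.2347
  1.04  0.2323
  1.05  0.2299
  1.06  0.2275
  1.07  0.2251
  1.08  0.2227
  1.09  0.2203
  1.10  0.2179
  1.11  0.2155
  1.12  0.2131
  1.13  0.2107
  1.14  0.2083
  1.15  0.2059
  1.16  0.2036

T = 1.25;  σ√T = 0.1901
d₁ = [ln(180/160) + (0.05 + 0.17²/2)·1.25] / 0.1901 = [0.1178 + 0.0806] / 0.1901 = 1.0436 ⇒ 1.04
√T = √1.25 = 1.1180
φ(d₁) = φ(1.04) = 0.2323
vega = S·φ(d₁)·√T = 180·0.2323·1.1180 = 46.7481
(Call and put vega coincide under Black-Scholes.)

46.75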